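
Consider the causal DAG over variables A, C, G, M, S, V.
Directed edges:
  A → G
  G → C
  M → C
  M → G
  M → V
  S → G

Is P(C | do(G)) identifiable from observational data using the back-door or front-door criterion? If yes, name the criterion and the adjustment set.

desc(G)\{G}={C}; candidates ⊆ {A,M,S,V}.
size 0: {}; under {} G still reaches {A,C,M,S,V} ∋ C.
{M}: G⊥C given {M} in G with G→· removed — back-door holds.
P(C|do(G)) = Σ_{M} P(C|G,M)·P(M).

P(C|do(G)): backdoor, adjust for {M}.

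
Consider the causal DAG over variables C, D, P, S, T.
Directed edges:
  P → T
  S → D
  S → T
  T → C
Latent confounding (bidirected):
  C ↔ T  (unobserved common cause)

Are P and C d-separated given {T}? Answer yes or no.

Bayes-Ball from P | {T} reaches {C,D,S}.
C ∈ reach(P|{T}) ⇒ P ⊥̸ C | {T}.

No — P and C are d-connected given {T}.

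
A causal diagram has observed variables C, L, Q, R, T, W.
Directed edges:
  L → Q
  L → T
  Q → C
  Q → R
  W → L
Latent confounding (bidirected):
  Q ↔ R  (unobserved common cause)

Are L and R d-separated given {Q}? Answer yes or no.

Bayes-Ball from L | {Q} reaches {R,T,W}.
R ∈ reach(L|{Q}) ⇒ L ⊥̸ R | {Q}.

No — L and R are d-connected given {Q}.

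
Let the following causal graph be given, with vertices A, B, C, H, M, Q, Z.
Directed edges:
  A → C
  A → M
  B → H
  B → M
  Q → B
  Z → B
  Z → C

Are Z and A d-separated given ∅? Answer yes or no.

Bayes-Ball from Z | ∅ reaches {B,C,H,M}.
A ∉ reach(Z|∅) ⇒ Z ⊥ A | ∅.

Yes — Z ⊥ A | ∅.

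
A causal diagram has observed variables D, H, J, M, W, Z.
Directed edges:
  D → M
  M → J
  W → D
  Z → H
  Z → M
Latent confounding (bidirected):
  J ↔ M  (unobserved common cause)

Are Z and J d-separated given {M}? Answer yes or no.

No — Z and J are d-connected given {M}.

Bayes-Ball from Z | {M} reaches {D,H,J,W}.
J ∈ reach(Z|{M}) ⇒ Z ⊥̸ J | {M}.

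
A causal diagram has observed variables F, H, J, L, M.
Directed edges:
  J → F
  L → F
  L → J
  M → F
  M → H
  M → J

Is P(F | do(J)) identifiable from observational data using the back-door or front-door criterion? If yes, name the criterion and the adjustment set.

desc(J)\{J}={F}; candidates ⊆ {H,L,M}.
size 0: {}; under {} J still reaches {F,H,L,M} ∋ F.
size 1: {H}, {L}, {M}; under {H} J still reaches {F,L,M} ∋ F.
{L,M}: J⊥F given {L,M} in G with J→· removed — back-door holds.
P(F|do(J)) = Σ_{L,M} P(F|J,L,M)·P(L,M).

P(F|do(J)): backdoor, adjust for {L, M}.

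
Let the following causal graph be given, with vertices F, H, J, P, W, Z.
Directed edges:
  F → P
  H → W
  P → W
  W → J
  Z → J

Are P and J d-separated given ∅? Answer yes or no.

No — P and J are d-connected given ∅.

Bayes-Ball from P | ∅ reaches {F,J,W}.
J ∈ reach(P|∅) ⇒ P ⊥̸ J | ∅.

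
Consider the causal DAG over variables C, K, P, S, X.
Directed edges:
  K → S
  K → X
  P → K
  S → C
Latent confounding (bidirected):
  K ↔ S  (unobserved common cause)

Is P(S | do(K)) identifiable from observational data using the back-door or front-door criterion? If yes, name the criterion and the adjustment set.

P(S|do(K)): not identifiable (no BD/FD set).

desc(K)\{K}={C,S,X}; candidates ⊆ {P}.
K↔S: latent back-door arc(s) into K.
size 0: {}; under {} K still reaches {C,P,S} ∋ S.
size 1: {P}; under {P} K still reaches {C,S} ∋ S.
K↔S cannot be blocked by any observed set — no back-door set.
No mediator lies on a directed K→…→S path.
Neither criterion identifies P(S|do(K)) in this graph.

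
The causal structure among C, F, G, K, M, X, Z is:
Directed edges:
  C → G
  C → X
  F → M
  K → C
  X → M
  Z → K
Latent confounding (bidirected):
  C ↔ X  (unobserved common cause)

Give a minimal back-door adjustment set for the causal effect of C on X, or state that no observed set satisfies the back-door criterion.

desc(C)\{C}={G,M,X}; candidates ⊆ {F,K,Z}.
C↔X: latent back-door arc(s) into C.
size 0: {}; under {} C still reaches {K,M,X,Z} ∋ X.
size 1: {F}, {K}, {Z}; under {F} C still reaches {K,M,X,Z} ∋ X.
size 2: {F,K}, {F,Z}, {K,Z}; under {F,K} C still reaches {M,X} ∋ X.
C↔X cannot be blocked by any observed set — no back-door set.

C→X: no observed back-door set.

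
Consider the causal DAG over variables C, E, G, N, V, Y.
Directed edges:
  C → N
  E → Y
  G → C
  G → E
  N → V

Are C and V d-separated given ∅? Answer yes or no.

Bayes-Ball from C | ∅ reaches {E,G,N,V,Y}.
V ∈ reach(C|∅) ⇒ C ⊥̸ V | ∅.

No — C and V are d-connected given ∅.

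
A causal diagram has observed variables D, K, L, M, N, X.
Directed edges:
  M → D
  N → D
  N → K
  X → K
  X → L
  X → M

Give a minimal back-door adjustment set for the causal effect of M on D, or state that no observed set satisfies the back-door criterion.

desc(M)\{M}={D}; candidates ⊆ {K,L,N,X}.
∅: M⊥D given ∅ in G with M→· removed — back-door holds.

M→D: minimal back-door set ∅.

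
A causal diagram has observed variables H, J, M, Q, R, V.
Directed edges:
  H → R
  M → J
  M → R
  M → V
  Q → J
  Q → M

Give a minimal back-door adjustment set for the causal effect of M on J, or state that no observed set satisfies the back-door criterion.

desc(M)\{M}={J,R,V}; candidates ⊆ {H,Q}.
size 0: {}; under {} M still reaches {J,Q} ∋ J.
{Q}: M⊥J given {Q} in G with M→· removed — back-door holds.

M→J: minimal back-door set {Q}.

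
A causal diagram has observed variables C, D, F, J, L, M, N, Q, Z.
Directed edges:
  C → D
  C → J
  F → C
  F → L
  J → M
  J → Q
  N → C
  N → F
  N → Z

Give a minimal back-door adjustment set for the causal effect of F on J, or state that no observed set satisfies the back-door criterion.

F→J: minimal back-door set {N}.

desc(F)\{F}={C,D,J,L,M,Q}; candidates ⊆ {N,Z}.
size 0: {}; under {} F still reaches {C,D,J,M,N,Q,Z} ∋ J.
{N}: F⊥J given {N} in G with F→· removed — back-door holds.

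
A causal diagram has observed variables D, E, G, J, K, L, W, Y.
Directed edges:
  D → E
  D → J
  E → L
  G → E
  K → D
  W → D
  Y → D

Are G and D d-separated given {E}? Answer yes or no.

No — G and D are d-connected given {E}.

Bayes-Ball from G | {E} reaches {D,J,K,W,Y}.
D ∈ reach(G|{E}) ⇒ G ⊥̸ D | {E}.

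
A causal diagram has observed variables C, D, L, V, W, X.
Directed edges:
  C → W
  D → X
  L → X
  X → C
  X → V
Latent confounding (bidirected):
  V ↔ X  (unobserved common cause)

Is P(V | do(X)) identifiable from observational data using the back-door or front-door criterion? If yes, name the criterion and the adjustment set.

desc(X)\{X}={C,V,W}; candidates ⊆ {D,L}.
X↔V: latent back-door arc(s) into X.
size 0: {}; under {} X still reaches {D,L,V} ∋ V.
size 1: {D}, {L}; under {D} X still reaches {L,V} ∋ V.
size 2: {D,L}; under {D,L} X still reaches {V} ∋ V.
X↔V cannot be blocked by any observed set — no back-door set.
No mediator lies on a directed X→…→V path.
Neither criterion identifies P(V|do(X)) in this graph.

P(V|do(X)): not identifiable (no BD/FD set).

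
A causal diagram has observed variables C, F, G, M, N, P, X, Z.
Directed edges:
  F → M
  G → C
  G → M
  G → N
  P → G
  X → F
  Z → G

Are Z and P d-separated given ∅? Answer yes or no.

Bayes-Ball from Z | ∅ reaches {C,G,M,N}.
P ∉ reach(Z|∅) ⇒ Z ⊥ P | ∅.

Yes — Z ⊥ P | ∅.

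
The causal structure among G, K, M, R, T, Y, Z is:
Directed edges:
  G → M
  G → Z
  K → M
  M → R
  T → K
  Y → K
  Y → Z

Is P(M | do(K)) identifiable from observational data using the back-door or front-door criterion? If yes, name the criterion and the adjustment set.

P(M|do(K)): backdoor, adjust for ∅.

desc(K)\{K}={M,R}; candidates ⊆ {G,T,Y,Z}.
∅: K⊥M given ∅ in G with K→· removed — back-door holds.
P(M|do(K)) = P(M|K) — no adjustment needed.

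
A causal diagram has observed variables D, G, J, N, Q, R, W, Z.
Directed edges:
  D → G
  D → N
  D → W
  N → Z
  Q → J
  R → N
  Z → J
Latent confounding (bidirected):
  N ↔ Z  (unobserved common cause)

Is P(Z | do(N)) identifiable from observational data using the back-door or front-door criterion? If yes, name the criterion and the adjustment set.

P(Z|do(N)): not identifiable (no BD/FD set).

desc(N)\{N}={J,Z}; candidates ⊆ {D,G,Q,R,W}.
N↔Z: latent back-door arc(s) into N.
size 0: {}; under {} N still reaches {D,G,J,R,W,Z} ∋ Z.
size 1: {D}, {G}, {Q} …(+2); under {D} N still reaches {J,R,Z} ∋ Z.
size 2: {D,G}, {D,Q}, {D,R} …(+7); under {D,G} N still reaches {J,R,Z} ∋ Z.
N↔Z cannot be blocked by any observed set — no back-door set.
No mediator lies on a directed N→…→Z path.
Neither criterion identifies P(Z|do(N)) in this graph.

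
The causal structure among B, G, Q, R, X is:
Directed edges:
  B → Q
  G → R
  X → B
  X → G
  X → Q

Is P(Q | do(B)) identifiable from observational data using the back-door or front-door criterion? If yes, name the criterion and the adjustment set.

P(Q|do(B)): backdoor, adjust for {X}.

desc(B)\{B}={Q}; candidates ⊆ {G,R,X}.
size 0: {}; under {} B still reaches {G,Q,R,X} ∋ Q.
{X}: B⊥Q given {X} in G with B→· removed — back-door holds.
P(Q|do(B)) = Σ_{X} P(Q|B,X)·P(X).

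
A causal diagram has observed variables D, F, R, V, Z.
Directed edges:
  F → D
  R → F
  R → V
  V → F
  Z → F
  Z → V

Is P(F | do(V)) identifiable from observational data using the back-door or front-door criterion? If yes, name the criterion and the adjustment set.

P(F|do(V)): backdoor, adjust for {R, Z}.

desc(V)\{V}={D,F}; candidates ⊆ {R,Z}.
size 0: {}; under {} V still reaches {D,F,R,Z} ∋ F.
size 1: {R}, {Z}; under {R} V still reaches {D,F,Z} ∋ F.
{R,Z}: V⊥F given {R,Z} in G with V→· removed — back-door holds.
P(F|do(V)) = Σ_{R,Z} P(F|V,R,Z)·P(R,Z).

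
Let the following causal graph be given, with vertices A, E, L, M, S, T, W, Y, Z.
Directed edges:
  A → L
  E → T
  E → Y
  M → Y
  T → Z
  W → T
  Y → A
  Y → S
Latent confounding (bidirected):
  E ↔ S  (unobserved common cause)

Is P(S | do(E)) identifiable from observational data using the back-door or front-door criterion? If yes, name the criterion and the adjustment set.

desc(E)\{E}={A,L,S,T,Y,Z}; candidates ⊆ {M,W}.
E↔S: latent back-door arc(s) into E.
size 0: {}; under {} E still reaches {S} ∋ S.
size 1: {M}, {W}; under {M} E still reaches {S} ∋ S.
size 2: {M,W}; under {M,W} E still reaches {S} ∋ S.
E↔S cannot be blocked by any observed set — no back-door set.
{Y}: (i) intercepts every directed E→S path; (ii) no back-door E→{Y}; (iii) {E} blocks every back-door {Y}→S. Front-door holds.
P(S|do(E)) = Σ_{Y} P(Y|E) Σ_{E'} P(S|Y,E')P(E').

P(S|do(E)): frontdoor, adjust for {Y}.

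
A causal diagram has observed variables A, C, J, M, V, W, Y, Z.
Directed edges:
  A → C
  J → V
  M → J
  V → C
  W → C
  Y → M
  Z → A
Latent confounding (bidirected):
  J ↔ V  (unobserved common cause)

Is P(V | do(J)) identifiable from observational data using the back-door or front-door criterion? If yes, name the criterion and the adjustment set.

desc(J)\{J}={C,V}; candidates ⊆ {A,M,W,Y,Z}.
J↔V: latent back-door arc(s) into J.
size 0: {}; under {} J still reaches {C,M,V,Y} ∋ V.
size 1: {A}, {M}, {W} …(+2); under {A} J still reaches {C,M,V,Y} ∋ V.
size 2: {A,M}, {A,W}, {A,Y} …(+7); under {A,M} J still reaches {C,V} ∋ V.
J↔V cannot be blocked by any observed set — no back-door set.
No mediator lies on a directed J→…→V path.
Neither criterion identifies P(V|do(J)) in this graph.

P(V|do(J)): not identifiable (no BD/FD set).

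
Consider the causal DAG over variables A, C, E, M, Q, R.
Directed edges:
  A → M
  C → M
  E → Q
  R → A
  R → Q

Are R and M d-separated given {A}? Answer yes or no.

Yes — R ⊥ M | {A}.

Bayes-Ball from R | {A} reaches {Q}.
M ∉ reach(R|{A}) ⇒ R ⊥ M | {A}.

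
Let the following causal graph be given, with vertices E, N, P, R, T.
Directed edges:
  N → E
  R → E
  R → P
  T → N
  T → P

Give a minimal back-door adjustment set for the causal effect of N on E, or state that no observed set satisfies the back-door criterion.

desc(N)\{N}={E}; candidates ⊆ {P,R,T}.
∅: N⊥E given ∅ in G with N→· removed — back-door holds.

N→E: minimal back-door set ∅.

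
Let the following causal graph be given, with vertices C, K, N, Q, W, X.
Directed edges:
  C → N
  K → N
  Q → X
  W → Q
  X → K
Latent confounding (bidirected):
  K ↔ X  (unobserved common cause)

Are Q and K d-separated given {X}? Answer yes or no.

No — Q and K are d-connected given {X}.

Bayes-Ball from Q | {X} reaches {K,N,W}.
K ∈ reach(Q|{X}) ⇒ Q ⊥̸ K | {X}.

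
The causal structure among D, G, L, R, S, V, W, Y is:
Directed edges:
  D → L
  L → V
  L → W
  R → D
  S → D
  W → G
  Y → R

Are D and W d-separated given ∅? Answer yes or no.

No — D and W are d-connected given ∅.

Bayes-Ball from D | ∅ reaches {G,L,R,S,V,W,Y}.
W ∈ reach(D|∅) ⇒ D ⊥̸ W | ∅.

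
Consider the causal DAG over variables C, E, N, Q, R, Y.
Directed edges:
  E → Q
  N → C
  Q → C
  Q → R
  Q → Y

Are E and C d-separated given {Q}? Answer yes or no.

Yes — E ⊥ C | {Q}.

Bayes-Ball from E | {Q} reaches ∅.
C ∉ reach(E|{Q}) ⇒ E ⊥ C | {Q}.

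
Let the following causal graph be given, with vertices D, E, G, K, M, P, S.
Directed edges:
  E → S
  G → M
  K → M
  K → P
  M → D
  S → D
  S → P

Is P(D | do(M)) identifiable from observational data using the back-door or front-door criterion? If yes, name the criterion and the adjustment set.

desc(M)\{M}={D}; candidates ⊆ {E,G,K,P,S}.
∅: M⊥D given ∅ in G with M→· removed — back-door holds.
P(D|do(M)) = P(D|M) — no adjustment needed.

P(D|do(M)): backdoor, adjust for ∅.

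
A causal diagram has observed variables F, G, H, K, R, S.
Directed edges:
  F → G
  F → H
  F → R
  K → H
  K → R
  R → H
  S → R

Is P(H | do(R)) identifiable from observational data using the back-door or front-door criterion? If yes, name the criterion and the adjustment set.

desc(R)\{R}={H}; candidates ⊆ {F,G,K,S}.
size 0: {}; under {} R still reaches {F,G,H,K,S} ∋ H.
size 1: {F}, {G}, {K} …(+1); under {F} R still reaches {H,K,S} ∋ H.
{F,K}: R⊥H given {F,K} in G with R→· removed — back-door holds.
P(H|do(R)) = Σ_{F,K} P(H|R,F,K)·P(F,K).

P(H|do(R)): backdoor, adjust for {F, K}.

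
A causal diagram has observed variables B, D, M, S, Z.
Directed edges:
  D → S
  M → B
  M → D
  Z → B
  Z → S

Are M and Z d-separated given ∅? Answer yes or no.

Bayes-Ball from M | ∅ reaches {B,D,S}.
Z ∉ reach(M|∅) ⇒ M ⊥ Z | ∅.

Yes — M ⊥ Z | ∅.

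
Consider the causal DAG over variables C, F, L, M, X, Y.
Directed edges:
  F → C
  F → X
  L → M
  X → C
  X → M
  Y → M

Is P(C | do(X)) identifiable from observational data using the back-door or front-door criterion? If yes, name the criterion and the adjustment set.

P(C|do(X)): backdoor, adjust for {F}.

desc(X)\{X}={C,M}; candidates ⊆ {F,L,Y}.
size 0: {}; under {} X still reaches {C,F} ∋ C.
{F}: X⊥C given {F} in G with X→· removed — back-door holds.
P(C|do(X)) = Σ_{F} P(C|X,F)·P(F).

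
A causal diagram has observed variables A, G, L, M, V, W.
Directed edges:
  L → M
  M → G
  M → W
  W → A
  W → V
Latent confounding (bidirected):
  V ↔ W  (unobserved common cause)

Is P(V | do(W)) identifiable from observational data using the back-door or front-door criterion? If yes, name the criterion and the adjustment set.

P(V|do(W)): not identifiable (no BD/FD set).

desc(W)\{W}={A,V}; candidates ⊆ {G,L,M}.
W↔V: latent back-door arc(s) into W.
size 0: {}; under {} W still reaches {G,L,M,V} ∋ V.
size 1: {G}, {L}, {M}; under {G} W still reaches {L,M,V} ∋ V.
size 2: {G,L}, {G,M}, {L,M}; under {G,L} W still reaches {M,V} ∋ V.
W↔V cannot be blocked by any observed set — no back-door set.
No mediator lies on a directed W→…→V path.
Neither criterion identifies P(V|do(W)) in this graph.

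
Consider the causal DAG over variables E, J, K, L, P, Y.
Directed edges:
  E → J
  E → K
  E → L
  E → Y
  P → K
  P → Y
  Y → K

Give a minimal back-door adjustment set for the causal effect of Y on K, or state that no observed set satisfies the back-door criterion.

desc(Y)\{Y}={K}; candidates ⊆ {E,J,L,P}.
size 0: {}; under {} Y still reaches {E,J,K,L,P} ∋ K.
size 1: {E}, {J}, {L} …(+1); under {E} Y still reaches {K,P} ∋ K.
{E,P}: Y⊥K given {E,P} in G with Y→· removed — back-door holds.

Y→K: minimal back-door set {E, P}.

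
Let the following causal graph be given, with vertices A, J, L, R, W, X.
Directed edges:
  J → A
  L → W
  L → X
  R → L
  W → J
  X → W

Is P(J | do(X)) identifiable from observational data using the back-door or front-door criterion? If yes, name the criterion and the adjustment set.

P(J|do(X)): backdoor, adjust for {L}.

desc(X)\{X}={A,J,W}; candidates ⊆ {L,R}.
size 0: {}; under {} X still reaches {A,J,L,R,W} ∋ J.
{L}: X⊥J given {L} in G with X→· removed — back-door holds.
P(J|do(X)) = Σ_{L} P(J|X,L)·P(L).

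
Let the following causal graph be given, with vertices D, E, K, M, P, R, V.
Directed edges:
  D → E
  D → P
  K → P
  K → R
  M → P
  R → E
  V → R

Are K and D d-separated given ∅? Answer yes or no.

Bayes-Ball from K | ∅ reaches {E,P,R}.
D ∉ reach(K|∅) ⇒ K ⊥ D | ∅.

Yes — K ⊥ D | ∅.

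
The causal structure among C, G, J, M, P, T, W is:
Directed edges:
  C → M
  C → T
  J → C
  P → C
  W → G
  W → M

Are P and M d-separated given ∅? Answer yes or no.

No — P and M are d-connected given ∅.

Bayes-Ball from P | ∅ reaches {C,M,T}.
M ∈ reach(P|∅) ⇒ P ⊥̸ M | ∅.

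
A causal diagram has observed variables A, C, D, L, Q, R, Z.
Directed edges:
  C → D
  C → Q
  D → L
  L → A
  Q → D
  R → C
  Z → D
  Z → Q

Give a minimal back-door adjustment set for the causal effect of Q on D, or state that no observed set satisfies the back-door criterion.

desc(Q)\{Q}={A,D,L}; candidates ⊆ {C,R,Z}.
size 0: {}; under {} Q still reaches {A,C,D,L,R,Z} ∋ D.
size 1: {C}, {R}, {Z}; under {C} Q still reaches {A,D,L,Z} ∋ D.
{C,Z}: Q⊥D given {C,Z} in G with Q→· removed — back-door holds.

Q→D: minimal back-door set {C, Z}.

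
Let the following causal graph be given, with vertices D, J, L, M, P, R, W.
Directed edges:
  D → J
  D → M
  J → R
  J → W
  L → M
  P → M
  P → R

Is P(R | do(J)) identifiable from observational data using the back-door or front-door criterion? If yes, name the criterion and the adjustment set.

P(R|do(J)): backdoor, adjust for ∅.

desc(J)\{J}={R,W}; candidates ⊆ {D,L,M,P}.
∅: J⊥R given ∅ in G with J→· removed — back-door holds.
P(R|do(J)) = P(R|J) — no adjustment needed.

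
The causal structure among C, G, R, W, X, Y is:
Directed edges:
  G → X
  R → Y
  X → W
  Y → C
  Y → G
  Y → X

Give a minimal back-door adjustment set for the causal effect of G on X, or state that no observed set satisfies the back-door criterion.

G→X: minimal back-door set {Y}.

desc(G)\{G}={W,X}; candidates ⊆ {C,R,Y}.
size 0: {}; under {} G still reaches {C,R,W,X,Y} ∋ X.
{Y}: G⊥X given {Y} in G with G→· removed — back-door holds.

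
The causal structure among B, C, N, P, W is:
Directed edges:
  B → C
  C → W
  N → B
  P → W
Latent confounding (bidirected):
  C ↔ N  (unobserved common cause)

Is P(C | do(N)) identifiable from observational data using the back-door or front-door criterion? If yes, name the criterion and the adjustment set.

desc(N)\{N}={B,C,W}; candidates ⊆ {P}.
N↔C: latent back-door arc(s) into N.
size 0: {}; under {} N still reaches {C,W} ∋ C.
size 1: {P}; under {P} N still reaches {C,W} ∋ C.
N↔C cannot be blocked by any observed set — no back-door set.
{B}: (i) intercepts every directed N→C path; (ii) no back-door N→{B}; (iii) {N} blocks every back-door {B}→C. Front-door holds.
P(C|do(N)) = Σ_{B} P(B|N) Σ_{N'} P(C|B,N')P(N').

P(C|do(N)): frontdoor, adjust for {B}.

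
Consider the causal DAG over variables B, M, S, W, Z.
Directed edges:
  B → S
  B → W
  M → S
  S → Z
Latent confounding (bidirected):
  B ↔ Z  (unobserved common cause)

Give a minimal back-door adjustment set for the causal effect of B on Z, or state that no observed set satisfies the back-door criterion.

desc(B)\{B}={S,W,Z}; candidates ⊆ {M}.
B↔Z: latent back-door arc(s) into B.
size 0: {}; under {} B still reaches {Z} ∋ Z.
size 1: {M}; under {M} B still reaches {Z} ∋ Z.
B↔Z cannot be blocked by any observed set — no back-door set.

B→Z: no observed back-door set.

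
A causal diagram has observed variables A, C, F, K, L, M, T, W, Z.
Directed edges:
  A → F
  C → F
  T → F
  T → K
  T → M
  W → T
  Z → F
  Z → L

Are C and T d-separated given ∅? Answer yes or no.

Bayes-Ball from C | ∅ reaches {F}.
T ∉ reach(C|∅) ⇒ C ⊥ T | ∅.

Yes — C ⊥ T | ∅.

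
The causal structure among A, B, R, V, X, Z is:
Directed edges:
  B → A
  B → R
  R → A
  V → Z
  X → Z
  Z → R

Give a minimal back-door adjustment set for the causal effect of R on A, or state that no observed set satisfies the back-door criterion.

R→A: minimal back-door set {B}.

desc(R)\{R}={A}; candidates ⊆ {B,V,X,Z}.
size 0: {}; under {} R still reaches {A,B,V,X,Z} ∋ A.
{B}: R⊥A given {B} in G with R→· removed — back-door holds.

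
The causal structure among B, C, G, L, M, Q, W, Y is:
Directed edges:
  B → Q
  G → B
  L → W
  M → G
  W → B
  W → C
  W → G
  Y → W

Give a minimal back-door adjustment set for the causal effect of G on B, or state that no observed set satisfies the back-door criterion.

desc(G)\{G}={B,Q}; candidates ⊆ {C,L,M,W,Y}.
size 0: {}; under {} G still reaches {B,C,L,M,Q,W,Y} ∋ B.
{W}: G⊥B given {W} in G with G→· removed — back-door holds.

G→B: minimal back-door set {W}.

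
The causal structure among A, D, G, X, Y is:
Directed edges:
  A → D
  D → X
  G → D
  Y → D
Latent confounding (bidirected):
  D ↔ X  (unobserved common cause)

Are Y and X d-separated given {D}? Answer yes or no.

No — Y and X are d-connected given {D}.

Bayes-Ball from Y | {D} reaches {A,G,X}.
X ∈ reach(Y|{D}) ⇒ Y ⊥̸ X | {D}.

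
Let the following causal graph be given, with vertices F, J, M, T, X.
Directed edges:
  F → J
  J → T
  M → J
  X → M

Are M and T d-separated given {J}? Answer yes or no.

Bayes-Ball from M | {J} reaches {F,X}.
T ∉ reach(M|{J}) ⇒ M ⊥ T | {J}.

Yes — M ⊥ T | {J}.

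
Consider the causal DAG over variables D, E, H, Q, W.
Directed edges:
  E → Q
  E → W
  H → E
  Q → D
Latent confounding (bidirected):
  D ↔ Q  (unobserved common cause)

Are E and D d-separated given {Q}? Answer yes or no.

No — E and D are d-connected given {Q}.

Bayes-Ball from E | {Q} reaches {D,H,W}.
D ∈ reach(E|{Q}) ⇒ E ⊥̸ D | {Q}.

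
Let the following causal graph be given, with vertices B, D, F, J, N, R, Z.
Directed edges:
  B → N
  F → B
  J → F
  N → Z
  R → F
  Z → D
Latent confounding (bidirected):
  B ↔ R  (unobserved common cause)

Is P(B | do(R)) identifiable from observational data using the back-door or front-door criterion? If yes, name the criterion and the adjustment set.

P(B|do(R)): frontdoor, adjust for {F}.

desc(R)\{R}={B,D,F,N,Z}; candidates ⊆ {J}.
R↔B: latent back-door arc(s) into R.
size 0: {}; under {} R still reaches {B,D,N,Z} ∋ B.
size 1: {J}; under {J} R still reaches {B,D,N,Z} ∋ B.
R↔B cannot be blocked by any observed set — no back-door set.
{F}: (i) intercepts every directed R→B path; (ii) no back-door R→{F}; (iii) {R} blocks every back-door {F}→B. Front-door holds.
P(B|do(R)) = Σ_{F} P(F|R) Σ_{R'} P(B|F,R')P(R').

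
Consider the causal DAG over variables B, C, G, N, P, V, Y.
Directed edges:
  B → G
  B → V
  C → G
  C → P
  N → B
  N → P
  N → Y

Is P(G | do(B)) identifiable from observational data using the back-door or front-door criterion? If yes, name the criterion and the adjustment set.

P(G|do(B)): backdoor, adjust for ∅.

desc(B)\{B}={G,V}; candidates ⊆ {C,N,P,Y}.
∅: B⊥G given ∅ in G with B→· removed — back-door holds.
P(G|do(B)) = P(G|B) — no adjustment needed.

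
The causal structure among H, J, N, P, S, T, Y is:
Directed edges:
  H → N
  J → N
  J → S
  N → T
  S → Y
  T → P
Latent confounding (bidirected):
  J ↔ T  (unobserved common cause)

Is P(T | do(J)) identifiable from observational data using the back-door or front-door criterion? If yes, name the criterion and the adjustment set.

P(T|do(J)): frontdoor, adjust for {N}.

desc(J)\{J}={N,P,S,T,Y}; candidates ⊆ {H}.
J↔T: latent back-door arc(s) into J.
size 0: {}; under {} J still reaches {P,T} ∋ T.
size 1: {H}; under {H} J still reaches {P,T} ∋ T.
J↔T cannot be blocked by any observed set — no back-door set.
{N}: (i) intercepts every directed J→T path; (ii) no back-door J→{N}; (iii) {J} blocks every back-door {N}→T. Front-door holds.
P(T|do(J)) = Σ_{N} P(N|J) Σ_{J'} P(T|N,J')P(J').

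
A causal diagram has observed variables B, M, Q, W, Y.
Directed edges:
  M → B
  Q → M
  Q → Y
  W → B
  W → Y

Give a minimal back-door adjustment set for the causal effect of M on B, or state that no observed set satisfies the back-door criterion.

desc(M)\{M}={B}; candidates ⊆ {Q,W,Y}.
∅: M⊥B given ∅ in G with M→· removed — back-door holds.

M→B: minimal back-door set ∅.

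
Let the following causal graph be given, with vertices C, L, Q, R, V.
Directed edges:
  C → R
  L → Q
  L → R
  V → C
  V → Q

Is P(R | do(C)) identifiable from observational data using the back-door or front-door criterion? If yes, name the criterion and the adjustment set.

P(R|do(C)): backdoor, adjust for ∅.

desc(C)\{C}={R}; candidates ⊆ {L,Q,V}.
∅: C⊥R given ∅ in G with C→· removed — back-door holds.
P(R|do(C)) = P(R|C) — no adjustment needed.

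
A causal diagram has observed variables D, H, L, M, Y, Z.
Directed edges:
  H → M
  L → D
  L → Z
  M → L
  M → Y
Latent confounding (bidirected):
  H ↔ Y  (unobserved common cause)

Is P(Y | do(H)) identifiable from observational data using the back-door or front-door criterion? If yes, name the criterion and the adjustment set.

desc(H)\{H}={D,L,M,Y,Z}; candidates ⊆ {—}.
H↔Y: latent back-door arc(s) into H.
size 0: {}; under {} H still reaches {Y} ∋ Y.
H↔Y cannot be blocked by any observed set — no back-door set.
{M}: (i) intercepts every directed H→Y path; (ii) no back-door H→{M}; (iii) {H} blocks every back-door {M}→Y. Front-door holds.
P(Y|do(H)) = Σ_{M} P(M|H) Σ_{H'} P(Y|M,H')P(H').

P(Y|do(H)): frontdoor, adjust for {M}.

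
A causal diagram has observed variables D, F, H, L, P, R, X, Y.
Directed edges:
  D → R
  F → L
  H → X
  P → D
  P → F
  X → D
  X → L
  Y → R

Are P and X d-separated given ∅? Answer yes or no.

Yes — P ⊥ X | ∅.

Bayes-Ball from P | ∅ reaches {D,F,L,R}.
X ∉ reach(P|∅) ⇒ P ⊥ X | ∅.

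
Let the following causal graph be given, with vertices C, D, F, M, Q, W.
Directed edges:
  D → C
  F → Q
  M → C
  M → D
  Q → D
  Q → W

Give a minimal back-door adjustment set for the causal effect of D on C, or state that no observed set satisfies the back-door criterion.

D→C: minimal back-door set {M}.

desc(D)\{D}={C}; candidates ⊆ {F,M,Q,W}.
size 0: {}; under {} D still reaches {C,F,M,Q,W} ∋ C.
{M}: D⊥C given {M} in G with D→· removed — back-door holds.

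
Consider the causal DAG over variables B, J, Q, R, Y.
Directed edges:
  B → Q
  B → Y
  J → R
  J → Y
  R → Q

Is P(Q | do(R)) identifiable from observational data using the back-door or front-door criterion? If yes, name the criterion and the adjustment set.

desc(R)\{R}={Q}; candidates ⊆ {B,J,Y}.
∅: R⊥Q given ∅ in G with R→· removed — back-door holds.
P(Q|do(R)) = P(Q|R) — no adjustment needed.

P(Q|do(R)): backdoor, adjust for ∅.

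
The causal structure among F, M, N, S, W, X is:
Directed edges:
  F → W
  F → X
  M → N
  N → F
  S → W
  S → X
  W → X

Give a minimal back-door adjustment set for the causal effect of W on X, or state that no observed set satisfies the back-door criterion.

W→X: minimal back-door set {F, S}.

desc(W)\{W}={X}; candidates ⊆ {F,M,N,S}.
size 0: {}; under {} W still reaches {F,M,N,S,X} ∋ X.
size 1: {F}, {M}, {N} …(+1); under {F} W still reaches {S,X} ∋ X.
{F,S}: W⊥X given {F,S} in G with W→· removed — back-door holds.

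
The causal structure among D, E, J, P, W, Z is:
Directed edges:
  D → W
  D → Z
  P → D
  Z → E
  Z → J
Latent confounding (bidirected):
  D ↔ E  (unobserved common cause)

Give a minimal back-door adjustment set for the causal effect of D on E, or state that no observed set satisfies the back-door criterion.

desc(D)\{D}={E,J,W,Z}; candidates ⊆ {P}.
D↔E: latent back-door arc(s) into D.
size 0: {}; under {} D still reaches {E,P} ∋ E.
size 1: {P}; under {P} D still reaches {E} ∋ E.
D↔E cannot be blocked by any observed set — no back-door set.

D→E: no observed back-door set.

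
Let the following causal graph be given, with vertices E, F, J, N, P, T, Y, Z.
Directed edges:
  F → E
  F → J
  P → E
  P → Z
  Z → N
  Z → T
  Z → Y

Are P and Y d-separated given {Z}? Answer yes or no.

Yes — P ⊥ Y | {Z}.

Bayes-Ball from P | {Z} reaches {E}.
Y ∉ reach(P|{Z}) ⇒ P ⊥ Y | {Z}.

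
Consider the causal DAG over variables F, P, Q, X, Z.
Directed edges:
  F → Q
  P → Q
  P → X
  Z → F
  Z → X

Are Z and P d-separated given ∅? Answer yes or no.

Bayes-Ball from Z | ∅ reaches {F,Q,X}.
P ∉ reach(Z|∅) ⇒ Z ⊥ P | ∅.

Yes — Z ⊥ P | ∅.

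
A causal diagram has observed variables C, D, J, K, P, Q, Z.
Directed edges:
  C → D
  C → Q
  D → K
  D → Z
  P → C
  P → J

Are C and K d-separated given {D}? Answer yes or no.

Bayes-Ball from C | {D} reaches {J,P,Q}.
K ∉ reach(C|{D}) ⇒ C ⊥ K | {D}.

Yes — C ⊥ K | {D}.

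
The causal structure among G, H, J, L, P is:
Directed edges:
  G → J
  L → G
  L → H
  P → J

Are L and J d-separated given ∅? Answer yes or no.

Bayes-Ball from L | ∅ reaches {G,H,J}.
J ∈ reach(L|∅) ⇒ L ⊥̸ J | ∅.

No — L and J are d-connected given ∅.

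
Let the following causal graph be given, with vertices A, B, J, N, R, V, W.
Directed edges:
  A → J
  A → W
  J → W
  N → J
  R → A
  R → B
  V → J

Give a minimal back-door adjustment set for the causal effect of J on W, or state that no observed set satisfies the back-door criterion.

desc(J)\{J}={W}; candidates ⊆ {A,B,N,R,V}.
size 0: {}; under {} J still reaches {A,B,N,R,V,W} ∋ W.
{A}: J⊥W given {A} in G with J→· removed — back-door holds.

J→W: minimal back-door set {A}.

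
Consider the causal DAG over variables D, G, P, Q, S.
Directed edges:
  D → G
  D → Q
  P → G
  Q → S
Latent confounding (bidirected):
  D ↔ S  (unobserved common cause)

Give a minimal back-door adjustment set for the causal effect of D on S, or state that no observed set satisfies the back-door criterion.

D→S: no observed back-door set.

desc(D)\{D}={G,Q,S}; candidates ⊆ {P}.
D↔S: latent back-door arc(s) into D.
size 0: {}; under {} D still reaches {S} ∋ S.
size 1: {P}; under {P} D still reaches {S} ∋ S.
D↔S cannot be blocked by any observed set — no back-door set.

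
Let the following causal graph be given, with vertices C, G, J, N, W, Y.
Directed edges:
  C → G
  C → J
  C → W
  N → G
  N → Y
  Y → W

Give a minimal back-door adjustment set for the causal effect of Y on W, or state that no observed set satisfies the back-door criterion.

desc(Y)\{Y}={W}; candidates ⊆ {C,G,J,N}.
∅: Y⊥W given ∅ in G with Y→· removed — back-door holds.

Y→W: minimal back-door set ∅.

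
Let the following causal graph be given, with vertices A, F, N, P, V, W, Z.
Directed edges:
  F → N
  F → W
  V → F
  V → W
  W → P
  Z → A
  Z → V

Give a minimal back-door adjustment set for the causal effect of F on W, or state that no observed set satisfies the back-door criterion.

F→W: minimal back-door set {V}.

desc(F)\{F}={N,P,W}; candidates ⊆ {A,V,Z}.
size 0: {}; under {} F still reaches {A,P,V,W,Z} ∋ W.
{V}: F⊥W given {V} in G with F→· removed — back-door holds.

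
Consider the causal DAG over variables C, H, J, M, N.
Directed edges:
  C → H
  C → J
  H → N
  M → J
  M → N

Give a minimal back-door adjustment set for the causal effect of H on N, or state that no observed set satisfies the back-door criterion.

desc(H)\{H}={N}; candidates ⊆ {C,J,M}.
∅: H⊥N given ∅ in G with H→· removed — back-door holds.

H→N: minimal back-door set ∅.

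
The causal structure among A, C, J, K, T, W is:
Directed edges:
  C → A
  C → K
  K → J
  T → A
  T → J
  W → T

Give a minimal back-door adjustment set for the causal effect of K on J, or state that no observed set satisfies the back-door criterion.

desc(K)\{K}={J}; candidates ⊆ {A,C,T,W}.
∅: K⊥J given ∅ in G with K→· removed — back-door holds.

K→J: minimal back-door set ∅.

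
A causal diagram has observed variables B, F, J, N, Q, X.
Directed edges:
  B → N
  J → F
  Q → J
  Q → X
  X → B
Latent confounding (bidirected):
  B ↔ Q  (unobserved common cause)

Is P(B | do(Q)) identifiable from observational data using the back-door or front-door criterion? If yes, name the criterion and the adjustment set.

P(B|do(Q)): frontdoor, adjust for {X}.

desc(Q)\{Q}={B,F,J,N,X}; candidates ⊆ {—}.
Q↔B: latent back-door arc(s) into Q.
size 0: {}; under {} Q still reaches {B,N} ∋ B.
Q↔B cannot be blocked by any observed set — no back-door set.
{X}: (i) intercepts every directed Q→B path; (ii) no back-door Q→{X}; (iii) {Q} blocks every back-door {X}→B. Front-door holds.
P(B|do(Q)) = Σ_{X} P(X|Q) Σ_{Q'} P(B|X,Q')P(Q').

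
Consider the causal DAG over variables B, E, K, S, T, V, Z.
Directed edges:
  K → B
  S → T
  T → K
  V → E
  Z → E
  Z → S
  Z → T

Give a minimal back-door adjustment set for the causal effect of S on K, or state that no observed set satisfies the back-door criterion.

desc(S)\{S}={B,K,T}; candidates ⊆ {E,V,Z}.
size 0: {}; under {} S still reaches {B,E,K,T,Z} ∋ K.
{Z}: S⊥K given {Z} in G with S→· removed — back-door holds.

S→K: minimal back-door set {Z}.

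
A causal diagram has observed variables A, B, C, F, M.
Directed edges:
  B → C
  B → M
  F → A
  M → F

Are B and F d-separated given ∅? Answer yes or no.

No — B and F are d-connected given ∅.

Bayes-Ball from B | ∅ reaches {A,C,F,M}.
F ∈ reach(B|∅) ⇒ B ⊥̸ F | ∅.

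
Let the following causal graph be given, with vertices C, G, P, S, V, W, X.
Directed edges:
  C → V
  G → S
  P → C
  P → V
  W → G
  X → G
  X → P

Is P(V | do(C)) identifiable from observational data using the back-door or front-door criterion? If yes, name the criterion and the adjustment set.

P(V|do(C)): backdoor, adjust for {P}.

desc(C)\{C}={V}; candidates ⊆ {G,P,S,W,X}.
size 0: {}; under {} C still reaches {G,P,S,V,X} ∋ V.
{P}: C⊥V given {P} in G with C→· removed — back-door holds.
P(V|do(C)) = Σ_{P} P(V|C,P)·P(P).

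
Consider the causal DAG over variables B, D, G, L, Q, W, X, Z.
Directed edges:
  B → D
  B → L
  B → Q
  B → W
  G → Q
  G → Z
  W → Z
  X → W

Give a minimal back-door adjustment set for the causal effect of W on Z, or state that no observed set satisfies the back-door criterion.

desc(W)\{W}={Z}; candidates ⊆ {B,D,G,L,Q,X}.
∅: W⊥Z given ∅ in G with W→· removed — back-door holds.

W→Z: minimal back-door set ∅.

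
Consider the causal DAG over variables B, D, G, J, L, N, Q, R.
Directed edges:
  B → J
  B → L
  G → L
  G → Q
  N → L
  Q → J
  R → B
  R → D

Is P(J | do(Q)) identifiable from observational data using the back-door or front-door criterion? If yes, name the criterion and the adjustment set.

desc(Q)\{Q}={J}; candidates ⊆ {B,D,G,L,N,R}.
∅: Q⊥J given ∅ in G with Q→· removed — back-door holds.
P(J|do(Q)) = P(J|Q) — no adjustment needed.

P(J|do(Q)): backdoor, adjust for ∅.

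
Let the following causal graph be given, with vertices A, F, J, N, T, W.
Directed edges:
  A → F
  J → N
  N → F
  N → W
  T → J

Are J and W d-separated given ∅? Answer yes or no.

No — J and W are d-connected given ∅.

Bayes-Ball from J | ∅ reaches {F,N,T,W}.
W ∈ reach(J|∅) ⇒ J ⊥̸ W | ∅.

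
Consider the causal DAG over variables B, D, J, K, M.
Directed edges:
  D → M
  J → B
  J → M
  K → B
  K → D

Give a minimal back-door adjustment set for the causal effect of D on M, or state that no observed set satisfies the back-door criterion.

D→M: minimal back-door set ∅.

desc(D)\{D}={M}; candidates ⊆ {B,J,K}.
∅: D⊥M given ∅ in G with D→· removed — back-door holds.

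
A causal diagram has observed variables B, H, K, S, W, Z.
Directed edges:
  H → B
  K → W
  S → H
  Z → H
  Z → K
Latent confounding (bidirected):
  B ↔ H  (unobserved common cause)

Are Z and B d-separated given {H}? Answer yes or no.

Bayes-Ball from Z | {H} reaches {B,K,S,W}.
B ∈ reach(Z|{H}) ⇒ Z ⊥̸ B | {H}.

No — Z and B are d-connected given {H}.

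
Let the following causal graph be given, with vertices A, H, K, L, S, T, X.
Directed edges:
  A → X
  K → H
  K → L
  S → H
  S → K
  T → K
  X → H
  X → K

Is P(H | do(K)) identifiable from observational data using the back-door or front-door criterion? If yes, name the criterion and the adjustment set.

desc(K)\{K}={H,L}; candidates ⊆ {A,S,T,X}.
size 0: {}; under {} K still reaches {A,H,S,T,X} ∋ H.
size 1: {A}, {S}, {T} …(+1); under {A} K still reaches {H,S,T,X} ∋ H.
{S,X}: K⊥H given {S,X} in G with K→· removed — back-door holds.
P(H|do(K)) = Σ_{S,X} P(H|K,S,X)·P(S,X).

P(H|do(K)): backdoor, adjust for {S, X}.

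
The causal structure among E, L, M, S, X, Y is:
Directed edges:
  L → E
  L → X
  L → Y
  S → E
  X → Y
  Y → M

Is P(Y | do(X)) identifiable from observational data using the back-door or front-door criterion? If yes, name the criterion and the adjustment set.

desc(X)\{X}={M,Y}; candidates ⊆ {E,L,S}.
size 0: {}; under {} X still reaches {E,L,M,Y} ∋ Y.
{L}: X⊥Y given {L} in G with X→· removed — back-door holds.
P(Y|do(X)) = Σ_{L} P(Y|X,L)·P(L).

P(Y|do(X)): backdoor, adjust for {L}.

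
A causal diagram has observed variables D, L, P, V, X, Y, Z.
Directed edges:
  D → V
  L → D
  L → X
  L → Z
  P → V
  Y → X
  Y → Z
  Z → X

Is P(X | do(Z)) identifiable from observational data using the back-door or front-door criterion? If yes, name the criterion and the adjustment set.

desc(Z)\{Z}={X}; candidates ⊆ {D,L,P,V,Y}.
size 0: {}; under {} Z still reaches {D,L,V,X,Y} ∋ X.
size 1: {D}, {L}, {P} …(+2); under {D} Z still reaches {L,X,Y} ∋ X.
{L,Y}: Z⊥X given {L,Y} in G with Z→· removed — back-door holds.
P(X|do(Z)) = Σ_{L,Y} P(X|Z,L,Y)·P(L,Y).

P(X|do(Z)): backdoor, adjust for {L, Y}.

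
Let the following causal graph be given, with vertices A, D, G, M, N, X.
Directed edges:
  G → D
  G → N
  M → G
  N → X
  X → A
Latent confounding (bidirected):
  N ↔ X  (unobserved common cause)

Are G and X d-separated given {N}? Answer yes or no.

Bayes-Ball from G | {N} reaches {A,D,M,X}.
X ∈ reach(G|{N}) ⇒ G ⊥̸ X | {N}.

No — G and X are d-connected given {N}.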